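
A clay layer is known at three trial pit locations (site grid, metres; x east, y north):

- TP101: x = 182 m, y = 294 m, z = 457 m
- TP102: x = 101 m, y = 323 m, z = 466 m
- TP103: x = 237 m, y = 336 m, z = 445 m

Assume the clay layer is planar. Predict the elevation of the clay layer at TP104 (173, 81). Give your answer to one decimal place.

478.6 m

Two edge vectors: TP101→TP102 = (-81, 29, 9), TP101→TP103 = (55, 42, -12).
Normal n = (TP101→TP102) × (TP101→TP103) = (-726, -477, -4997).
So ∂z/∂x = −n_x/n_z = −0.14529 and ∂z/∂y = −n_y/n_z = −0.09546.
Intercept c from TP101: 457 + 26.44 + 28.06 = 511.51.
At (173, 81): z = −25.1 − 7.7 + 511.51 = 478.6 m.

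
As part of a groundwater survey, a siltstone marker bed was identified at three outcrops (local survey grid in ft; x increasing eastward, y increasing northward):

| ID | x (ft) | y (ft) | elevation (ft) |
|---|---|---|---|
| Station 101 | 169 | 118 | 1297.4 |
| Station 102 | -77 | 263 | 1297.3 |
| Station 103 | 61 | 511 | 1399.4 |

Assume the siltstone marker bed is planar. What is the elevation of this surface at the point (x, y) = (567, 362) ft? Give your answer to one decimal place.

Two edge vectors: Station 101→Station 102 = (-246, 145, -0.1), Station 101→Station 103 = (-108, 393, 102).
Normal n = (Station 101→Station 102) × (Station 101→Station 103) = (14829.3, 25102.8, -81018).
So ∂z/∂x = −n_x/n_z = 0.18304 and ∂z/∂y = −n_y/n_z = 0.30984.
Intercept c from Station 101: 1297.4 − 30.93 − 36.56 = 1229.91.
At (567, 362): z = 103.8 + 112.2 + 1229.91 = 1445.9 ft.

1445.9 ft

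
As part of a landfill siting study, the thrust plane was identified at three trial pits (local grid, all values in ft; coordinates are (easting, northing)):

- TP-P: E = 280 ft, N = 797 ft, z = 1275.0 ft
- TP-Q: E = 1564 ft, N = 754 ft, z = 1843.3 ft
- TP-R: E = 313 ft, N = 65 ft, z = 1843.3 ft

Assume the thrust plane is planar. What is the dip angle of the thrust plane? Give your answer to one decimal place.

40.9°

Two edge vectors: TP-P→TP-Q = (1284, -43, 568.3), TP-P→TP-R = (33, -732, 568.3).
Normal n = (TP-P→TP-Q) × (TP-P→TP-R) = (391558.7, -710943.3, -938469).
So ∂z/∂E = −n_x/n_z = 0.41723 and ∂z/∂N = −n_y/n_z = −0.75756.
Gradient magnitude |∇z| = √(a² + b²) = √(0.17408 + 0.57389) = 0.86485.
True dip = arctan(0.86485) = 40.9°, dipping toward NNW (azimuth ≈ 331°).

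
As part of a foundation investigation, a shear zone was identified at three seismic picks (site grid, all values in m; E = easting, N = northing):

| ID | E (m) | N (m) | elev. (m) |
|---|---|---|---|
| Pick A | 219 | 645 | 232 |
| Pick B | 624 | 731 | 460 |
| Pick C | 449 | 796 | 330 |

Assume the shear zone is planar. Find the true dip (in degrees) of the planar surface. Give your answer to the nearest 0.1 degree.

Let the plane be z = a·E + b·N + c.
Pick B−Pick A: 405a + 86b = 228;  Pick C−Pick A: 230a + 151b = 98.
Solving gives a = 0.62840, b = −0.30816.
Gradient magnitude |∇z| = √(a² + b²) = √(0.39489 + 0.09496) = 0.69989.
True dip = arctan(0.69989) = 35.0°, dipping toward WNW (azimuth ≈ 296°).

35.0°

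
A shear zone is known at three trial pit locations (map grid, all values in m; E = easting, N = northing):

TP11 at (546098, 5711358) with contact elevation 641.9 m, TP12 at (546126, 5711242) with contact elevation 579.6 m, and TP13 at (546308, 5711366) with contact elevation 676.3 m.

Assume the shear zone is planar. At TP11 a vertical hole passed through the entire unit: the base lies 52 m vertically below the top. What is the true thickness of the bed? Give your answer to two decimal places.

44.81 m

Let the plane be z = a·E + b·N + c.
TP12−TP11: 28a − 116b = −62.3;  TP13−TP11: 210a + 8b = 34.4.
Solving gives a = 0.14204, b = 0.57136.
|∇z| = √(a²+b²) = 0.58875, so dip δ = arctan(0.58875) = 30.49°.
True thickness = vertical thickness × cos δ = 52 × cos 30.49° = 44.81 m.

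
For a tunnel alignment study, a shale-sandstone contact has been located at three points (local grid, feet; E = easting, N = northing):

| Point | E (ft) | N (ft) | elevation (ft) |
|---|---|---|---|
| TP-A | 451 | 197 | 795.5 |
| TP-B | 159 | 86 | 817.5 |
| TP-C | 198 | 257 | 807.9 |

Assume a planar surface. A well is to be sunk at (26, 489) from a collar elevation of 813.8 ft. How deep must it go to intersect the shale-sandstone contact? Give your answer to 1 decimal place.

5.6 ft

Let the plane be z = a·E + b·N + c.
TP-B−TP-A: −292a − 111b = 22;  TP-C−TP-A: −253a + 60b = 12.4.
Solving gives a = −0.05913, b = −0.04266.
Then c = 795.5 − a·451 − b·197 = 830.57.
At (26, 489): z_contact = −1.54 − 20.86 + 830.57 = 808.17 ft.
Depth below ground = 813.8 − 808.17 = 5.6 ft.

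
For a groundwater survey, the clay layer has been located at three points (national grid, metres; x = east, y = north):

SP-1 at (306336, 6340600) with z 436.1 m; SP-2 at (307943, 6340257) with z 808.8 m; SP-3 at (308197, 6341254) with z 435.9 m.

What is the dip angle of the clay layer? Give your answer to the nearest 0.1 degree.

23.5°

Let the plane be z = a·x + b·y + c.
SP-2−SP-1: 1607a − 343b = 372.7;  SP-3−SP-1: 1861a + 654b = −0.2.
Solving gives a = 0.14425, b = −0.41077.
Gradient magnitude |∇z| = √(a² + b²) = √(0.02081 + 0.16873) = 0.43536.
True dip = arctan(0.43536) = 23.5°, dipping toward NNW (azimuth ≈ 341°).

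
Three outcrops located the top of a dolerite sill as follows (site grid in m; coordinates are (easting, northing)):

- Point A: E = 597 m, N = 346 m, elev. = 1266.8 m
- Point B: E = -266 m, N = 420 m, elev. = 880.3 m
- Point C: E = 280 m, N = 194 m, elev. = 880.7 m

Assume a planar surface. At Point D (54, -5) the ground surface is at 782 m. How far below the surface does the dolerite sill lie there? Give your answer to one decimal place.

Let the plane be z = a·E + b·N + c.
Point B−Point A: −863a + 74b = −386.5;  Point C−Point A: −317a − 152b = −386.1.
Solving gives a = 0.56468, b = 1.36247.
Then c = 1266.8 − a·597 − b·346 = 458.27.
At (54, -5): z_contact = 30.49 − 6.81 + 458.27 = 481.95 m.
Depth below ground = 782 − 481.95 = 300.0 m.

300.0 m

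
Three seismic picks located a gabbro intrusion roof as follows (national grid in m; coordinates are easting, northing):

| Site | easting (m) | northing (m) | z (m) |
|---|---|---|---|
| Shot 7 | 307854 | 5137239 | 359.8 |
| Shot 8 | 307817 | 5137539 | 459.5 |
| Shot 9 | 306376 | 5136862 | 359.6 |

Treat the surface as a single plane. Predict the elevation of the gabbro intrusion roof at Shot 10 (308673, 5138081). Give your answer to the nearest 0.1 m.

563.9 m

Let the plane be z = a·easting + b·northing + c.
Shot 8−Shot 7: −37a + 300b = 99.7;  Shot 9−Shot 7: −1478a − 377b = −0.2.
Solving gives a = −0.082053093, b = 0.322213452.
Then c = 359.8 − a·307854 − b·5137239 = −1629667.34.
At (308673, 5138081): z = −25327.6 + 1655558.8 − 1629667.34 = 563.9 m.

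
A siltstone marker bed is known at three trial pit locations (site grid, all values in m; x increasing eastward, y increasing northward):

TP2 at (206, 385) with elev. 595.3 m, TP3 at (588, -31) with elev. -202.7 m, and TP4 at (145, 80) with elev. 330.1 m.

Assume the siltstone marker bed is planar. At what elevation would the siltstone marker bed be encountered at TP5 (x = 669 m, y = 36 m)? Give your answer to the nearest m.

-208 m

Two edge vectors: TP2→TP3 = (382, -416, -798), TP2→TP4 = (-61, -305, -265.2).
Normal n = (TP2→TP3) × (TP2→TP4) = (-133066.8, 149984.4, -141886).
So ∂z/∂x = −n_x/n_z = −0.93784 and ∂z/∂y = −n_y/n_z = 1.05708.
Intercept c from TP2: 595.3 + 193.20 − 406.97 = 381.52.
At (669, 36): z = −627.4 + 38.1 + 381.52 = -207.8 m.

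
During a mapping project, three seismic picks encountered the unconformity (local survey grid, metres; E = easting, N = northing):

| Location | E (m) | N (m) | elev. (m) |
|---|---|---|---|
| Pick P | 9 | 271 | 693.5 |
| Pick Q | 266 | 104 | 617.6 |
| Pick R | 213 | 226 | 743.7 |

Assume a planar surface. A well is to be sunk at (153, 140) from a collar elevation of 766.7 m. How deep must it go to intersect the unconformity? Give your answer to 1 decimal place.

Let the plane be z = a·E + b·N + c.
Pick Q−Pick P: 257a − 167b = −75.9;  Pick R−Pick P: 204a − 45b = 50.2.
Solving gives a = 0.52433, b = 1.26139.
Then c = 693.5 − a·9 − b·271 = 346.95.
At (153, 140): z_contact = 80.22 + 176.59 + 346.95 = 603.76 m.
Depth below ground = 766.7 − 603.76 = 162.9 m.

162.9 m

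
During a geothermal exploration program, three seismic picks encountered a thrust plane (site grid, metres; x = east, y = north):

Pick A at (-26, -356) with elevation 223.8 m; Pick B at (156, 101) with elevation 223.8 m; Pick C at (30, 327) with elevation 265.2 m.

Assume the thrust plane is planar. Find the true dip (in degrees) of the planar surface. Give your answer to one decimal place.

11.7°

Let the plane be z = a·x + b·y + c.
Pick B−Pick A: 182a + 457b = 0;  Pick C−Pick A: 56a + 683b = 41.4.
Solving gives a = −0.19166, b = 0.07633.
Gradient magnitude |∇z| = √(a² + b²) = √(0.03673 + 0.00583) = 0.20630.
True dip = arctan(0.20630) = 11.7°, dipping toward ESE (azimuth ≈ 112°).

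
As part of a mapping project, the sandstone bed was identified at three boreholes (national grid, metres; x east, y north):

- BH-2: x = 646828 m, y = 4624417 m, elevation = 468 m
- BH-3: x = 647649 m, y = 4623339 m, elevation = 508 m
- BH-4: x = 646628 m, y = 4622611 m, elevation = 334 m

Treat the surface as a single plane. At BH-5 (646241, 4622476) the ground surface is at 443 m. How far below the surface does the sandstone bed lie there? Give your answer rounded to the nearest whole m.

Two edge vectors: BH-2→BH-3 = (821, -1078, 40), BH-2→BH-4 = (-200, -1806, -134).
Normal n = (BH-2→BH-3) × (BH-2→BH-4) = (216692, 102014, -1698326).
So ∂z/∂x = −n_x/n_z = 0.12759152 and ∂z/∂y = −n_y/n_z = 0.06006738.
Intercept c from BH-2: 468 − 82529.77 − 277776.63 = −359838.40.
At (646241, 4622476): z_contact = 82454.9 + 277660.0 − 359838.40 = 276.5 m.
Depth below ground = 443 − 276.5 = 166 m.

166 m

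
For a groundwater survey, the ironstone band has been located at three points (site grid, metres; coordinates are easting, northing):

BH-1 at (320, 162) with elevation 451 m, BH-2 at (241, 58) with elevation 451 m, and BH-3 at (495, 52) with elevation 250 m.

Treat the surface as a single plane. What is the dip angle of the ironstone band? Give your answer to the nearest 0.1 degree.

Let the plane be z = a·easting + b·northing + c.
BH-2−BH-1: −79a − 104b = 0;  BH-3−BH-1: 175a − 110b = −201.
Solving gives a = −0.77739, b = 0.59052.
Gradient magnitude |∇z| = √(a² + b²) = √(0.60433 + 0.34871) = 0.97624.
True dip = arctan(0.97624) = 44.3°, dipping toward SE (azimuth ≈ 127°).

44.3°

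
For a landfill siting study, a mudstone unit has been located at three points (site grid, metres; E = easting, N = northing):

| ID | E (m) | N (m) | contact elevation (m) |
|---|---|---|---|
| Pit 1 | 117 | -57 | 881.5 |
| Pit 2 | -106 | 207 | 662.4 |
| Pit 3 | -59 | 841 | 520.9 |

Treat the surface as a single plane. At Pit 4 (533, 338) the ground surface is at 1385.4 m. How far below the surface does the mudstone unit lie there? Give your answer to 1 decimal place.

336.7 m

Two edge vectors: Pit 1→Pit 2 = (-223, 264, -219.1), Pit 1→Pit 3 = (-176, 898, -360.6).
Normal n = (Pit 1→Pit 2) × (Pit 1→Pit 3) = (101553.4, -41852.2, -153790).
So ∂z/∂E = −n_x/n_z = 0.66034 and ∂z/∂N = −n_y/n_z = −0.27214.
Intercept c from Pit 1: 881.5 − 77.26 − 15.51 = 788.73.
At (533, 338): z_contact = 351.96 − 91.98 + 788.73 = 1048.71 m.
Depth below ground = 1385.4 − 1048.71 = 336.7 m.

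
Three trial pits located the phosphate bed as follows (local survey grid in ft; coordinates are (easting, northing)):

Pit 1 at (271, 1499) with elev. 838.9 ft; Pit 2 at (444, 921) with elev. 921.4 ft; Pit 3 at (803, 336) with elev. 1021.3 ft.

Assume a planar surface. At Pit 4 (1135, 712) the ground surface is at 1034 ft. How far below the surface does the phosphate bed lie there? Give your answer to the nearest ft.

Let the plane be z = a·E + b·N + c.
Pit 2−Pit 1: 173a − 578b = 82.5;  Pit 3−Pit 1: 532a − 1163b = 182.4.
Solving gives a = 0.08918, b = −0.11604.
Then c = 838.9 − a·271 − b·1499 = 988.68.
At (1135, 712): z_contact = 101.2 − 82.6 + 988.68 = 1007.3 ft.
Depth below ground = 1034 − 1007.3 = 27 ft.

27 ft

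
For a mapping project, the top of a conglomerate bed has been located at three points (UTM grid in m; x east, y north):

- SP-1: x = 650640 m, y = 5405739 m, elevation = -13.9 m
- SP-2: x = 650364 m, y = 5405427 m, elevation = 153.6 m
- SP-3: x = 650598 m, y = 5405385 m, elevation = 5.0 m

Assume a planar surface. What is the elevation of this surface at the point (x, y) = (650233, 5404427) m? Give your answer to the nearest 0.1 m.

214.8 m

Two edge vectors: SP-1→SP-2 = (-276, -312, 167.5), SP-1→SP-3 = (-42, -354, 18.9).
Normal n = (SP-1→SP-2) × (SP-1→SP-3) = (53398.2, -1818.6, 84600).
So ∂z/∂x = −n_x/n_z = −0.631184397 and ∂z/∂y = −n_y/n_z = 0.021496454.
Intercept c from SP-1: -13.9 + 410673.82 − 116204.22 = 294455.70.
At (650233, 5404427): z = −410416.9 + 116176.0 + 294455.70 = 214.8 m.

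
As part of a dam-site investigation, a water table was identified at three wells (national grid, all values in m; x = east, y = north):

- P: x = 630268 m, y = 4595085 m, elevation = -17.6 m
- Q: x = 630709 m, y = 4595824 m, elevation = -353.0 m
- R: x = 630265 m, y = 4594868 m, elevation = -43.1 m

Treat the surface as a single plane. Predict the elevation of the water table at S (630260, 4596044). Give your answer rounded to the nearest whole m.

Two edge vectors: P→Q = (441, 739, -335.4), P→R = (-3, -217, -25.5).
Normal n = (P→Q) × (P→R) = (-91626.3, 12251.7, -93480).
So ∂z/∂x = −n_x/n_z = −0.98017009 and ∂z/∂y = −n_y/n_z = 0.13106226.
Intercept c from P: -17.6 + 617769.84 − 602242.22 = 15510.02.
At (630260, 4596044): z = −617762.0 + 602367.9 + 15510.02 = 115.9 m.

116 m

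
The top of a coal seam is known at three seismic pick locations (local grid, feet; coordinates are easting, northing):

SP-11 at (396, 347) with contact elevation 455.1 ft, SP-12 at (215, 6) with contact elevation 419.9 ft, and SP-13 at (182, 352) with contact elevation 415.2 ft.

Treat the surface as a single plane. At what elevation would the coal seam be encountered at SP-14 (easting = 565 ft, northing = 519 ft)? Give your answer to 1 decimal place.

Let the plane be z = a·easting + b·northing + c.
SP-12−SP-11: −181a − 341b = −35.2;  SP-13−SP-11: −214a + 5b = −39.9.
Solving gives a = 0.18655, b = 0.00421.
Then c = 455.1 − a·396 − b·347 = 379.77.
At (565, 519): z = 105.4 + 2.2 + 379.77 = 487.4 ft.

487.4 ft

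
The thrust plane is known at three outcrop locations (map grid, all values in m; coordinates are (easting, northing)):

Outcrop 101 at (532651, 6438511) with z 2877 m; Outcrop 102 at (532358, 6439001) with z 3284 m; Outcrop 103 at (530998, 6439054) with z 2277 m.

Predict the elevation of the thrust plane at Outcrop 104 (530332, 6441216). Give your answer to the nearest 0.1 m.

4568.7 m

Two edge vectors: Outcrop 101→Outcrop 102 = (-293, 490, 407), Outcrop 101→Outcrop 103 = (-1653, 543, -600).
Normal n = (Outcrop 101→Outcrop 102) × (Outcrop 101→Outcrop 103) = (-515001, -848571, 650871).
So ∂z/∂E = −n_x/n_z = 0.791248957 and ∂z/∂N = −n_y/n_z = 1.303746825.
Intercept c from Outcrop 101: 2877 − 421459.55 − 8394188.28 = −8812770.82.
At (530332, 6441216): z = 419624.6 + 8397714.9 − 8812770.82 = 4568.7 m.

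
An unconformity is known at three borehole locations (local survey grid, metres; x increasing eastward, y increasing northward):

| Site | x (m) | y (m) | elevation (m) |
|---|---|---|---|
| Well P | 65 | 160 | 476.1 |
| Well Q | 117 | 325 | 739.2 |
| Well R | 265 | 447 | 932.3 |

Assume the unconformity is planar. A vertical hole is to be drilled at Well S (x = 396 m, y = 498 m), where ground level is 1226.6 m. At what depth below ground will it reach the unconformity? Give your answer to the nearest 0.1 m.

214.5 m

Let the plane be z = a·x + b·y + c.
Well Q−Well P: 52a + 165b = 263.1;  Well R−Well P: 200a + 287b = 456.2.
Solving gives a = −0.01309, b = 1.59867.
Then c = 476.1 − a·65 − b·160 = 221.16.
At (396, 498): z_contact = −5.19 + 796.14 + 221.16 = 1012.12 m.
Depth below ground = 1226.6 − 1012.12 = 214.5 m.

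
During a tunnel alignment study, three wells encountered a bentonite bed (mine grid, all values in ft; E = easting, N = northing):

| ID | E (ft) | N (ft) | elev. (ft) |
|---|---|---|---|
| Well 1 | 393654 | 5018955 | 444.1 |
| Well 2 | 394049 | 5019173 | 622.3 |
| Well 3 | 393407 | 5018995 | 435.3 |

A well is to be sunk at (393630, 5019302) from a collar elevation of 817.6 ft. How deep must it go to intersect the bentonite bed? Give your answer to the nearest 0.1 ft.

174.6 ft

Let the plane be z = a·E + b·N + c.
Well 2−Well 1: 395a + 218b = 178.2;  Well 3−Well 1: −247a + 40b = −8.8.
Solving gives a = 0.129891164, b = 0.582077937.
Then c = 444.1 − a·393654 − b·5018955 = −2972111.05.
At (393630, 5019302): z_contact = 51129.06 + 2921624.95 − 2972111.05 = 642.96 ft.
Depth below ground = 817.6 − 642.96 = 174.6 ft.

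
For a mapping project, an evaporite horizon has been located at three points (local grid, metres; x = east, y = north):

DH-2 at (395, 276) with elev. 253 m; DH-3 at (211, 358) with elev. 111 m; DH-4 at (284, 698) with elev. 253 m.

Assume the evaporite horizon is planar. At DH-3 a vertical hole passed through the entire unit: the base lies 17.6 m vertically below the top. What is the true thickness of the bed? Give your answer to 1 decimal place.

13.1 m

Two edge vectors: DH-2→DH-3 = (-184, 82, -142), DH-2→DH-4 = (-111, 422, 0).
Normal n = (DH-2→DH-3) × (DH-2→DH-4) = (59924, 15762, -68546).
So ∂z/∂x = −n_x/n_z = 0.87422 and ∂z/∂y = −n_y/n_z = 0.22995.
|∇z| = √(a²+b²) = 0.90395, so dip δ = arctan(0.90395) = 42.11°.
True thickness = vertical thickness × cos δ = 17.6 × cos 42.11° = 13.1 m.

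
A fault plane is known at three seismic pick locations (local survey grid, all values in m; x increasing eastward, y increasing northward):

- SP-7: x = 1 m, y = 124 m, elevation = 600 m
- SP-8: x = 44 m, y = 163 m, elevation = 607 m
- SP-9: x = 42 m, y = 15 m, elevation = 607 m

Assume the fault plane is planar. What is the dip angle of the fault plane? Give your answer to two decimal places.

9.36°

Two edge vectors: SP-7→SP-8 = (43, 39, 7), SP-7→SP-9 = (41, -109, 7).
Normal n = (SP-7→SP-8) × (SP-7→SP-9) = (1036, -14, -6286).
So ∂z/∂x = −n_x/n_z = 0.16481 and ∂z/∂y = −n_y/n_z = −0.00223.
Gradient magnitude |∇z| = √(a² + b²) = √(0.02716 + 0.00000) = 0.16483.
True dip = arctan(0.16483) = 9.36°, dipping toward W (azimuth ≈ 271°).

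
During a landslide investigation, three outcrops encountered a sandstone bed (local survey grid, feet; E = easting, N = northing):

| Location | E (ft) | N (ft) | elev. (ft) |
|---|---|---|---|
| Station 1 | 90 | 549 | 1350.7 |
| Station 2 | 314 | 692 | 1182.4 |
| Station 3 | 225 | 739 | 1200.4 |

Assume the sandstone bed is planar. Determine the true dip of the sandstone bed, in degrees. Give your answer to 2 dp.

33.10°

Two edge vectors: Station 1→Station 2 = (224, 143, -168.3), Station 1→Station 3 = (135, 190, -150.3).
Normal n = (Station 1→Station 2) × (Station 1→Station 3) = (10484.1, 10946.7, 23255).
So ∂z/∂E = −n_x/n_z = −0.45083 and ∂z/∂N = −n_y/n_z = −0.47072.
Gradient magnitude |∇z| = √(a² + b²) = √(0.20325 + 0.22158) = 0.65179.
True dip = arctan(0.65179) = 33.10°, dipping toward NE (azimuth ≈ 044°).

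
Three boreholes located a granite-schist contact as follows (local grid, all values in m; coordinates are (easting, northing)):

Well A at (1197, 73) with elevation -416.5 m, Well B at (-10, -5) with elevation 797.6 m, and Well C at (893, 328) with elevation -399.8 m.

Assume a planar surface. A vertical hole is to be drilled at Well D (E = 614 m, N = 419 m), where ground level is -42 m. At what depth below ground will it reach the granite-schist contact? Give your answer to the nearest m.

Two edge vectors: Well A→Well B = (-1207, -78, 1214.1), Well A→Well C = (-304, 255, 16.7).
Normal n = (Well A→Well B) × (Well A→Well C) = (-310898.1, -348929.5, -331497).
So ∂z/∂E = −n_x/n_z = −0.93786 and ∂z/∂N = −n_y/n_z = −1.05259.
Intercept c from Well A: -416.5 + 1122.62 + 76.84 = 782.96.
At (614, 419): z_contact = −575.8 − 441.0 + 782.96 = -233.9 m.
Depth below ground = -42 − (-233.9) = 192 m.

192 m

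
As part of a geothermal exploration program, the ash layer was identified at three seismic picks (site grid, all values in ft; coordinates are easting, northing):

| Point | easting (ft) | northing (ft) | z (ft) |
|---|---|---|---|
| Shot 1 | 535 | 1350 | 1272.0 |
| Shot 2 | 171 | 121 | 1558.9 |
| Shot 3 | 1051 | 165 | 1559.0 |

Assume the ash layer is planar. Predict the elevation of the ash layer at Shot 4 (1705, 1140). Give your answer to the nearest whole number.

1336 ft

Let the plane be z = a·easting + b·northing + c.
Shot 2−Shot 1: −364a − 1229b = 286.9;  Shot 3−Shot 1: 516a − 1185b = 287.
Solving gives a = 0.01196, b = −0.23698.
Then c = 1272 − a·535 − b·1350 = 1585.53.
At (1705, 1140): z = 20.4 − 270.2 + 1585.53 = 1335.8 ft.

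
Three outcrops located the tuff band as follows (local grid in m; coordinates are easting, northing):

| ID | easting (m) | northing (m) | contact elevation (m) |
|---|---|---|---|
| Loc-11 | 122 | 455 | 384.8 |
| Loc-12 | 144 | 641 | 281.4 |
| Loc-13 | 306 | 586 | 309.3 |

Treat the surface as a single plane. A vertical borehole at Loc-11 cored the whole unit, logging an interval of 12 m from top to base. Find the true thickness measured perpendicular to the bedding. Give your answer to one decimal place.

10.5 m

Two edge vectors: Loc-11→Loc-12 = (22, 186, -103.4), Loc-11→Loc-13 = (184, 131, -75.5).
Normal n = (Loc-11→Loc-12) × (Loc-11→Loc-13) = (-497.6, -17364.6, -31342).
So ∂z/∂easting = −n_x/n_z = −0.01588 and ∂z/∂northing = −n_y/n_z = −0.55404.
|∇z| = √(a²+b²) = 0.55426, so dip δ = arctan(0.55426) = 29.00°.
True thickness = vertical thickness × cos δ = 12 × cos 29.00° = 10.5 m.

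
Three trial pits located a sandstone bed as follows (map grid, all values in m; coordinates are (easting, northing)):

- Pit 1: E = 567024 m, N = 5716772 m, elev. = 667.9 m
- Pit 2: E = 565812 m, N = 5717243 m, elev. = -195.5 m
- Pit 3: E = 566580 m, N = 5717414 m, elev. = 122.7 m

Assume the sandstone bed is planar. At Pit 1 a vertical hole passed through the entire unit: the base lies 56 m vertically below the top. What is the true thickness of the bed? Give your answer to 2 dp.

Let the plane be z = a·E + b·N + c.
Pit 2−Pit 1: −1212a + 471b = −863.4;  Pit 3−Pit 1: −444a + 642b = −545.2.
Solving gives a = 0.52289, b = −0.48760.
|∇z| = √(a²+b²) = 0.71496, so dip δ = arctan(0.71496) = 35.56°.
True thickness = vertical thickness × cos δ = 56 × cos 35.56° = 45.55 m.

45.55 m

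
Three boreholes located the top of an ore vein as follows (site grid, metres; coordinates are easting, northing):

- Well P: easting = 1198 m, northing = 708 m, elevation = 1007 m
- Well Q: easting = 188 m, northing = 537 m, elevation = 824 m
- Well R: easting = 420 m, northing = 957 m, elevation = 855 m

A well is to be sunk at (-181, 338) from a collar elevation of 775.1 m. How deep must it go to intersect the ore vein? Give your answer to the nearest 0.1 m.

14.0 m

Two edge vectors: Well P→Well Q = (-1010, -171, -183), Well P→Well R = (-778, 249, -152).
Normal n = (Well P→Well Q) × (Well P→Well R) = (71559, -11146, -384528).
So ∂z/∂easting = −n_x/n_z = 0.186096 and ∂z/∂northing = −n_y/n_z = −0.028986.
Intercept c from Well P: 1007 − 222.94 + 20.52 = 804.58.
At (-181, 338): z_contact = −33.68 − 9.80 + 804.58 = 761.10 m.
Depth below ground = 775.1 − 761.10 = 14.0 m.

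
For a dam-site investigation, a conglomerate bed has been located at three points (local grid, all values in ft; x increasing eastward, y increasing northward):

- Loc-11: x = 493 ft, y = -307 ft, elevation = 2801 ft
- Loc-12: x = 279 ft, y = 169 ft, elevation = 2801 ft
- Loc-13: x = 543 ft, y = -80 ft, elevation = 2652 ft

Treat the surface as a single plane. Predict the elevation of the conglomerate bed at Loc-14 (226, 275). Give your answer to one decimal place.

Let the plane be z = a·x + b·y + c.
Loc-12−Loc-11: −214a + 476b = 0;  Loc-13−Loc-11: 50a + 227b = −149.
Solving gives a = −0.97991, b = −0.44055.
Then c = 2801 − a·493 − b·-307 = 3148.85.
At (226, 275): z = −221.5 − 121.2 + 3148.85 = 2806.2 ft.

2806.2 ft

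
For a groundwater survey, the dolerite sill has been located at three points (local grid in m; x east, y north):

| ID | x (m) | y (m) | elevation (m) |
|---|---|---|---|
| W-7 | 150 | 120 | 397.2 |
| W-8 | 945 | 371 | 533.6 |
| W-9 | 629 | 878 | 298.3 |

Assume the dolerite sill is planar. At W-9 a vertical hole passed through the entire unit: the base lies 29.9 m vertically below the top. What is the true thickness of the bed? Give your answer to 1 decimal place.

27.8 m

Let the plane be z = a·x + b·y + c.
W-8−W-7: 795a + 251b = 136.4;  W-9−W-7: 479a + 758b = −98.9.
Solving gives a = 0.26580, b = −0.29844.
|∇z| = √(a²+b²) = 0.39964, so dip δ = arctan(0.39964) = 21.78°.
True thickness = vertical thickness × cos δ = 29.9 × cos 21.78° = 27.8 m.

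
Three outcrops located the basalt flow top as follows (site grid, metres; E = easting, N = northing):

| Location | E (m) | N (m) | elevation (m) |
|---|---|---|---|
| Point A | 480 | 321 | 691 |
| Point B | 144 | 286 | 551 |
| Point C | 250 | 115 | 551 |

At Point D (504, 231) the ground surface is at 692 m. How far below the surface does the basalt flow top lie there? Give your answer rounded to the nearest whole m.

13 m

Let the plane be z = a·E + b·N + c.
Point B−Point A: −336a − 35b = −140;  Point C−Point A: −230a − 206b = −140.
Solving gives a = 0.39139, b = 0.24262.
Then c = 691 − a·480 − b·321 = 425.25.
At (504, 231): z_contact = 197.3 + 56.0 + 425.25 = 678.6 m.
Depth below ground = 692 − 678.6 = 13 m.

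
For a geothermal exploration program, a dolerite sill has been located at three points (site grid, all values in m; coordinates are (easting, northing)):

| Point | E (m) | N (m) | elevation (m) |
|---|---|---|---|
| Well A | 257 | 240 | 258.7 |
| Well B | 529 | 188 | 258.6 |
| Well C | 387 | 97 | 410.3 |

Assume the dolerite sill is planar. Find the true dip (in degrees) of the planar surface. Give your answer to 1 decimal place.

Two edge vectors: Well A→Well B = (272, -52, -0.1), Well A→Well C = (130, -143, 151.6).
Normal n = (Well A→Well B) × (Well A→Well C) = (-7897.5, -41248.2, -32136).
So ∂z/∂E = −n_x/n_z = −0.24575 and ∂z/∂N = −n_y/n_z = −1.28355.
Gradient magnitude |∇z| = √(a² + b²) = √(0.06039 + 1.64750) = 1.30687.
True dip = arctan(1.30687) = 52.6°, dipping toward N (azimuth ≈ 011°).

52.6°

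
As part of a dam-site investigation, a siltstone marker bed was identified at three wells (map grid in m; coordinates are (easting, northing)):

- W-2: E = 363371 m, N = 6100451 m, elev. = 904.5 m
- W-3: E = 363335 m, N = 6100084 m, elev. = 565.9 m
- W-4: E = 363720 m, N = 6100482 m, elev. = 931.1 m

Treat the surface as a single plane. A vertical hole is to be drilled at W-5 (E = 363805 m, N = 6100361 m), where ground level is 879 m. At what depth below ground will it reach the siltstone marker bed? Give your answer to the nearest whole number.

60 m

Let the plane be z = a·E + b·N + c.
W-3−W-2: −36a − 367b = −338.6;  W-4−W-2: 349a + 31b = 26.6.
Solving gives a = −0.00578418, b = 0.92318319.
Then c = 904.5 − a·363371 − b·6100451 = −5628827.51.
At (363805, 6100361): z_contact = −2104.3 + 5631750.7 − 5628827.51 = 818.9 m.
Depth below ground = 879 − 818.9 = 60 m.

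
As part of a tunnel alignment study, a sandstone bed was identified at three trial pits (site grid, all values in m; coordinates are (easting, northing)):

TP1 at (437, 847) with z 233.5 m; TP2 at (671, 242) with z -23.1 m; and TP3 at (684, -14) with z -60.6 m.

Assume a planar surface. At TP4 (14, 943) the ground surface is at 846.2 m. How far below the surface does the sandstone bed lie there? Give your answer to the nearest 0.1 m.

253.1 m

Let the plane be z = a·E + b·N + c.
TP2−TP1: 234a − 605b = −256.6;  TP3−TP1: 247a − 861b = −294.1.
Solving gives a = −0.82634, b = 0.10452.
Then c = 233.5 − a·437 − b·847 = 506.08.
At (14, 943): z_contact = −11.57 + 98.56 + 506.08 = 593.08 m.
Depth below ground = 846.2 − 593.08 = 253.1 m.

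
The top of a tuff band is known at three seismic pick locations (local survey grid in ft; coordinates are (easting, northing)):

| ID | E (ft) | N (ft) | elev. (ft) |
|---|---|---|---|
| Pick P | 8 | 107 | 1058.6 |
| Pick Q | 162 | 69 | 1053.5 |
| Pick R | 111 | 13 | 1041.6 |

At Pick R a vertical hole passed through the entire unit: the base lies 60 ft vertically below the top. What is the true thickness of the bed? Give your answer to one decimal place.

58.8 ft

Let the plane be z = a·E + b·N + c.
Pick Q−Pick P: 154a − 38b = −5.1;  Pick R−Pick P: 103a − 94b = −17.
Solving gives a = 0.01577, b = 0.19813.
|∇z| = √(a²+b²) = 0.19876, so dip δ = arctan(0.19876) = 11.24°.
True thickness = vertical thickness × cos δ = 60 × cos 11.24° = 58.8 ft.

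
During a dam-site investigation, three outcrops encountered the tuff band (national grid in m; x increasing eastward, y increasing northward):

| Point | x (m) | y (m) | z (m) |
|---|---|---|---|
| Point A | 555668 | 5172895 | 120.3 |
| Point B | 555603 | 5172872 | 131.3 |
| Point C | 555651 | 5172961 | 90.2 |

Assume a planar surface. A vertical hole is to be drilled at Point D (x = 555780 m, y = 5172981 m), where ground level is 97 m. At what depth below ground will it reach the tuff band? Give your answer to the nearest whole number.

17 m

Two edge vectors: Point A→Point B = (-65, -23, 11), Point A→Point C = (-17, 66, -30.1).
Normal n = (Point A→Point B) × (Point A→Point C) = (-33.7, -2143.5, -4681).
So ∂z/∂x = −n_x/n_z = −0.00719932 and ∂z/∂y = −n_y/n_z = −0.45791498.
Intercept c from Point A: 120.3 + 4000.43 + 2368746.09 = 2372866.82.
At (555780, 5172981): z_contact = −4001.2 − 2368785.5 + 2372866.82 = 80.1 m.
Depth below ground = 97 − 80.1 = 17 m.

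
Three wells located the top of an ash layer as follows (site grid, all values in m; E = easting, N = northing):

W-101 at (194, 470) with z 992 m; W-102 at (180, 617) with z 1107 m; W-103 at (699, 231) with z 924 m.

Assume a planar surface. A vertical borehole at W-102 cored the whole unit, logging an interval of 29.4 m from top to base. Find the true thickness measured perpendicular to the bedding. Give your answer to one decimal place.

22.5 m

Let the plane be z = a·E + b·N + c.
W-102−W-101: −14a + 147b = 115;  W-103−W-101: 505a − 239b = −68.
Solving gives a = 0.24671, b = 0.80581.
|∇z| = √(a²+b²) = 0.84273, so dip δ = arctan(0.84273) = 40.12°.
True thickness = vertical thickness × cos δ = 29.4 × cos 40.12° = 22.5 m.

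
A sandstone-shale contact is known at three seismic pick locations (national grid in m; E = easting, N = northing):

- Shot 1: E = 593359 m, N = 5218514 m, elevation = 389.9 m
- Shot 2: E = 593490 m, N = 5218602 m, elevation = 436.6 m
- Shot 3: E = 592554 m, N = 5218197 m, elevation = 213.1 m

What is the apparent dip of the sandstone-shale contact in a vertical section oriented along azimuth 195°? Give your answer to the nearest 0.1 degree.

Let the plane be z = a·E + b·N + c.
Shot 2−Shot 1: 131a + 88b = 46.7;  Shot 3−Shot 1: −805a − 317b = −176.8.
Solving gives a = 0.02574, b = 0.49237.
Unit vector along 195° is (sin 195°, cos 195°) = (-0.2588, -0.9659).
Slope in that direction = a·(-0.2588) + b·(-0.9659) = −0.48225.
Apparent dip = arctan|0.48225| = 25.7° (true dip is 26.2°, so apparent ≤ true as expected).

25.7°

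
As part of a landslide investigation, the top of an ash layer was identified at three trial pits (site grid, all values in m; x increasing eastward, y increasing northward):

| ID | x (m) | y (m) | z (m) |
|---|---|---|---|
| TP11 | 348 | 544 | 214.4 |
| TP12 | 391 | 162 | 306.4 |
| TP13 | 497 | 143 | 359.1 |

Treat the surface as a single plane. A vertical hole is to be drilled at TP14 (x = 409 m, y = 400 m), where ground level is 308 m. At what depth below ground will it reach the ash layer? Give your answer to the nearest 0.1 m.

38.2 m

Let the plane be z = a·x + b·y + c.
TP12−TP11: 43a − 382b = 92;  TP13−TP11: 149a − 401b = 144.7.
Solving gives a = 0.46335, b = −0.18868.
Then c = 214.4 − a·348 − b·544 = 155.80.
At (409, 400): z_contact = 189.51 − 75.47 + 155.80 = 269.83 m.
Depth below ground = 308 − 269.83 = 38.2 m.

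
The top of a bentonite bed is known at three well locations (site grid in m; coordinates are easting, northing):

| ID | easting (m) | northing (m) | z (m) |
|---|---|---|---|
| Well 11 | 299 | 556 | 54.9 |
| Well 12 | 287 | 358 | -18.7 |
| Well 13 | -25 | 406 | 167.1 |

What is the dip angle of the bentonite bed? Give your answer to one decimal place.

Let the plane be z = a·easting + b·northing + c.
Well 12−Well 11: −12a − 198b = −73.6;  Well 13−Well 11: −324a − 150b = 112.2.
Solving gives a = −0.53335, b = 0.40404.
Gradient magnitude |∇z| = √(a² + b²) = √(0.28446 + 0.16325) = 0.66911.
True dip = arctan(0.66911) = 33.8°, dipping toward SE (azimuth ≈ 127°).

33.8°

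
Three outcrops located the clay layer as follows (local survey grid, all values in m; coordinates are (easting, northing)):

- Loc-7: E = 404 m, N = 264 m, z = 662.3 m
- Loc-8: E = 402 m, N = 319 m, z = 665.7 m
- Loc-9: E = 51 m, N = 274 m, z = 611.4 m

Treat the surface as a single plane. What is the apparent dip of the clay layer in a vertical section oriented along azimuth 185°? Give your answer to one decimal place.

4.6°

Let the plane be z = a·E + b·N + c.
Loc-8−Loc-7: −2a + 55b = 3.4;  Loc-9−Loc-7: −353a + 10b = −50.9.
Solving gives a = 0.14609, b = 0.06713.
Unit vector along 185° is (sin 185°, cos 185°) = (-0.0872, -0.9962).
Slope in that direction = a·(-0.0872) + b·(-0.9962) = −0.07961.
Apparent dip = arctan|0.07961| = 4.6° (true dip is 9.1°, so apparent ≤ true as expected).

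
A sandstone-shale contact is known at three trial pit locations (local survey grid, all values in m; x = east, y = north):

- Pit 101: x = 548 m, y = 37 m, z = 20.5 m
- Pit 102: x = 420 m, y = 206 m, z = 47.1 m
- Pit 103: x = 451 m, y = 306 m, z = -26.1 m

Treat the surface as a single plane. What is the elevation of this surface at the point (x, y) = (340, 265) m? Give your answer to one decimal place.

85.8 m

Two edge vectors: Pit 101→Pit 102 = (-128, 169, 26.6), Pit 101→Pit 103 = (-97, 269, -46.6).
Normal n = (Pit 101→Pit 102) × (Pit 101→Pit 103) = (-15030.8, -8545, -18039).
So ∂z/∂x = −n_x/n_z = −0.83324 and ∂z/∂y = −n_y/n_z = −0.47370.
Intercept c from Pit 101: 20.5 + 456.62 + 17.53 = 494.64.
At (340, 265): z = −283.3 − 125.5 + 494.64 = 85.8 m.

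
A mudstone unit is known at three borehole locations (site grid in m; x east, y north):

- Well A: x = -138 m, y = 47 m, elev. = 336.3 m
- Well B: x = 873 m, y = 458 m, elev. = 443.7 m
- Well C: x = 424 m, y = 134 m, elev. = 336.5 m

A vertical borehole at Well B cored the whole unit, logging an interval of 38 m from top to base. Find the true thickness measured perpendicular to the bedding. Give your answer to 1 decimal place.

35.0 m

Two edge vectors: Well A→Well B = (1011, 411, 107.4), Well A→Well C = (562, 87, 0.2).
Normal n = (Well A→Well B) × (Well A→Well C) = (-9261.6, 60156.6, -143025).
So ∂z/∂x = −n_x/n_z = −0.06476 and ∂z/∂y = −n_y/n_z = 0.42060.
|∇z| = √(a²+b²) = 0.42556, so dip δ = arctan(0.42556) = 23.05°.
True thickness = vertical thickness × cos δ = 38 × cos 23.05° = 35.0 m.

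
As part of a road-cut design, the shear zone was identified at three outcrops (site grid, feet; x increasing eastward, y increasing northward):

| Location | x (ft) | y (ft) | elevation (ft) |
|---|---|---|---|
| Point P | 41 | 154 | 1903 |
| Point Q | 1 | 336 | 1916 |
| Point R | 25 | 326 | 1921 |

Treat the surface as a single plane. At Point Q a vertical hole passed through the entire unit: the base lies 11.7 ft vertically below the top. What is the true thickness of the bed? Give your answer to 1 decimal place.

Let the plane be z = a·x + b·y + c.
Point Q−Point P: −40a + 182b = 13;  Point R−Point P: −16a + 172b = 18.
Solving gives a = 0.26210, b = 0.12903.
|∇z| = √(a²+b²) = 0.29214, so dip δ = arctan(0.29214) = 16.29°.
True thickness = vertical thickness × cos δ = 11.7 × cos 16.29° = 11.2 ft.

11.2 ft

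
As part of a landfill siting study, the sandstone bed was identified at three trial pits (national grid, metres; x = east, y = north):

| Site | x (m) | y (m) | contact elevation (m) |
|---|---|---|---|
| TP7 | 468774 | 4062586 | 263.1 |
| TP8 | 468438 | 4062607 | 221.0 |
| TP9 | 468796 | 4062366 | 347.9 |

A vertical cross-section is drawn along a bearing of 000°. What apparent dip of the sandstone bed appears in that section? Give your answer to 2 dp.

Let the plane be z = a·x + b·y + c.
TP8−TP7: −336a + 21b = −42.1;  TP9−TP7: 22a − 220b = 84.8.
Solving gives a = 0.10184, b = −0.37527.
Unit vector along 000° is (sin 0°, cos 0°) = (0.0000, 1.0000).
Slope in that direction = a·(0.0000) + b·(1.0000) = −0.37527.
Apparent dip = arctan|0.37527| = 20.57° (true dip is 21.2°, so apparent ≤ true as expected).

20.57°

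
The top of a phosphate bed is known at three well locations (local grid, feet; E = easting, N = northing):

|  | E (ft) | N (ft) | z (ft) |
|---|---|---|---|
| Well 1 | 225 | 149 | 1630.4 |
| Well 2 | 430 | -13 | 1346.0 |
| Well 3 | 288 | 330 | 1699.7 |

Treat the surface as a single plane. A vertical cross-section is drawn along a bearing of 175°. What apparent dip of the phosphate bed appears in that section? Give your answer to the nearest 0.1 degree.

36.9°

Let the plane be z = a·E + b·N + c.
Well 2−Well 1: 205a − 162b = −284.4;  Well 3−Well 1: 63a + 181b = 69.3.
Solving gives a = −0.85075, b = 0.67899.
Unit vector along 175° is (sin 175°, cos 175°) = (0.0872, -0.9962).
Slope in that direction = a·(0.0872) + b·(-0.9962) = −0.75055.
Apparent dip = arctan|0.75055| = 36.9° (true dip is 47.4°, so apparent ≤ true as expected).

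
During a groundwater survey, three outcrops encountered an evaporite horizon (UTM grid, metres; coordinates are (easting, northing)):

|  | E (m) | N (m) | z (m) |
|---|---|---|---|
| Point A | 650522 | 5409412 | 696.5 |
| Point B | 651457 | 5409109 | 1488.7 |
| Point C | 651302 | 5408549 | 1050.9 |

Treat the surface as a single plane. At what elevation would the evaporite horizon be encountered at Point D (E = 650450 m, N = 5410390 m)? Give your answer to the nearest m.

Let the plane be z = a·E + b·N + c.
Point B−Point A: 935a − 303b = 792.2;  Point C−Point A: 780a − 863b = 354.4.
Solving gives a = 1.01002585, b = 0.50222499.
Then c = 696.5 − a·650522 − b·5409412 = −3373089.41.
At (650450, 5410390): z = 656971.3 + 2717233.1 − 3373089.41 = 1115.0 m.

1115 m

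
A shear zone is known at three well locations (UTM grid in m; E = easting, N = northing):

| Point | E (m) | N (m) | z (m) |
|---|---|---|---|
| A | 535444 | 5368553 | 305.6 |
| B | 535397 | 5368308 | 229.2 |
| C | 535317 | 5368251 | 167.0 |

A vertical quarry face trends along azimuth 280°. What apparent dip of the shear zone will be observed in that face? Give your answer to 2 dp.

30.99°

Let the plane be z = a·E + b·N + c.
B−A: −47a − 245b = −76.4;  C−A: −127a − 302b = −138.6.
Solving gives a = 0.64324, b = 0.18844.
Unit vector along 280° is (sin 280°, cos 280°) = (-0.9848, 0.1736).
Slope in that direction = a·(-0.9848) + b·(0.1736) = −0.60074.
Apparent dip = arctan|0.60074| = 30.99° (true dip is 33.8°, so apparent ≤ true as expected).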